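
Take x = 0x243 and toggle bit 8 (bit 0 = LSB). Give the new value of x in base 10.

835

x = 01001000011
bit 8 is currently 0; toggle it via x ^ (1 << 8) = x ^ 256
→ 01101000011 = 835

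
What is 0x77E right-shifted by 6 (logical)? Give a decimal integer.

29

0x77E = 11101111110
shift right by 6 → 00000011101 = 29
(equivalently, floor(1918 / 64))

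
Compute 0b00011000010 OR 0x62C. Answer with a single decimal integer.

a = 00011000010
0x62C = 11000101100
 OR → 11011101110 = 1774

1774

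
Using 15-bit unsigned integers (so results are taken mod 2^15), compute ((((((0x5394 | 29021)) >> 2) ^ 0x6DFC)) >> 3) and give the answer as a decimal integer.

0x5394 = 101001110010100
29021 = 111000101011101
→ | → 111001111011101 = 29661
→ >> 2 → 001110011110111 = 7415
0x6DFC = 110110111111100
→ ^ → 111000100001011 = 28939
→ >> 3 → 000111000100001 = 3617

3617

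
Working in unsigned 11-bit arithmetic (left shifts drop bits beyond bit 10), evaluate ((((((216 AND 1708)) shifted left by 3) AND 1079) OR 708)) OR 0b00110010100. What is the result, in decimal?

2004

216 = 00011011000
1708 = 11010101100
→ AND → 00010001000 = 136
→ shifted left by 3 (mod 2^11) → 10001000000 = 1088
1079 = 10000110111
→ AND → 10000000000 = 1024
708 = 01011000100
→ OR → 11011000100 = 1732
0b00110010100 = 00110010100
→ OR → 11111010100 = 2004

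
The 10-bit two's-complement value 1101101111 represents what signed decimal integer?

-145

pattern = 1101101111 (MSB is 1 ⇒ negative)
Invert: 0010010000, add 1 → 0010010001 = 145, so the value is -145.
(Equivalently: 879 - 2^10 = 879 - 1024 = -145.)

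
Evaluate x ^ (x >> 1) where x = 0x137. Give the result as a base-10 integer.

428

x = 100110111 = 311
x>>1 = 010011011
XOR  = 110101100 = 428
(x ^ (x >> 1) gives the standard binary-reflected Gray code of x.)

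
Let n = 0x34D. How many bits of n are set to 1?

0x34D = 1101001101
Count the 1s: 1 + 1 + 1 + 1 + 1 + 1 = 6

6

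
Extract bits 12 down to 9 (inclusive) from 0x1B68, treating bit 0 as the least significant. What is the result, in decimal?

v = 1101101101000
Shift right by 9: 1101
Mask low 4 bits: 1101 = 13

13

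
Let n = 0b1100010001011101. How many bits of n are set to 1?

n = 1100010001011101
Count the 1s: 1 + 1 + 1 + 1 + 1 + 1 + 1 + 1 = 8

8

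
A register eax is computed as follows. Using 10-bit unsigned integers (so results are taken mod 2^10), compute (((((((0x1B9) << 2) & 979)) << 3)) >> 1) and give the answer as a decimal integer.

256

0x1B9 = 0110111001
→ << 2 (mod 2^10) → 1011100100 = 740
979 = 1111010011
→ & → 1011000000 = 704
→ << 3 (mod 2^10) → 1000000000 = 512
→ >> 1 → 0100000000 = 256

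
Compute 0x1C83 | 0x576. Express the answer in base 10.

7671

0x1C83 = 1110010000011
0x576 = 0010101110110
 OR → 1110111110111 = 7671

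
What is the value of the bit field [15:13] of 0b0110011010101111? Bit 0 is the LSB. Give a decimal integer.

v = 0110011010101111
Shift right by 13: 011
Mask low 3 bits: 011 = 3

3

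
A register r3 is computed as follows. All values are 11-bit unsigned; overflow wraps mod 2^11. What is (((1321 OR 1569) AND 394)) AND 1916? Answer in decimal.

1321 = 10100101001
1569 = 11000100001
→ OR → 11100101001 = 1833
394 = 00110001010
→ AND → 00100001000 = 264
1916 = 11101111100
→ AND → 00100001000 = 264

264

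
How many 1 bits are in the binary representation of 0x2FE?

0x2FE = 1011111110
Count the 1s: 1 + 1 + 1 + 1 + 1 + 1 + 1 + 1 = 8

8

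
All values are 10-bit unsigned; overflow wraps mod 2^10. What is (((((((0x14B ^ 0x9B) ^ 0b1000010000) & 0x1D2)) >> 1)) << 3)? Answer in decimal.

768

0x14B = 0101001011
0x9B = 0010011011
→ ^ → 0111010000 = 464
0b1000010000 = 1000010000
→ ^ → 1111000000 = 960
0x1D2 = 0111010010
→ & → 0111000000 = 448
→ >> 1 → 0011100000 = 224
→ << 3 (mod 2^10) → 1100000000 = 768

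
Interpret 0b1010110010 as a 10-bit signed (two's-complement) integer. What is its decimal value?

-334

pattern = 1010110010 (MSB is 1 ⇒ negative)
Invert: 0101001101, add 1 → 0101001110 = 334, so the value is -334.
(Equivalently: 690 - 2^10 = 690 - 1024 = -334.)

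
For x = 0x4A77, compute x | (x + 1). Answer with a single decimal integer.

x = 100101001110111 = 19063
x + 1 = 100101001111000
OR    = 100101001111111 = 19071
(x | (x + 1) sets the lowest cleared bit.)

19071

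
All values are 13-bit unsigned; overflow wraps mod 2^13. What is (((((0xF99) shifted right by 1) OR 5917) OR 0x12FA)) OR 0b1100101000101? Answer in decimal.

8191

0xF99 = 0111110011001
→ shifted right by 1 → 0011111001100 = 1996
5917 = 1011100011101
→ OR → 1011111011101 = 6109
0x12FA = 1001011111010
→ OR → 1011111111111 = 6143
0b1100101000101 = 1100101000101
→ OR → 1111111111111 = 8191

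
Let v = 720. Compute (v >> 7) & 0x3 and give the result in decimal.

v = 01011010000
Shift right by 7: 0101
Mask low 2 bits: 01 = 1

1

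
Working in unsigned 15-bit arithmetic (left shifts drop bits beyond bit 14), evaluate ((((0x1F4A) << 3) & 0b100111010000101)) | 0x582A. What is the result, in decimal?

0x1F4A = 001111101001010
→ << 3 (mod 2^15) → 111101001010000 = 31312
0b100111010000101 = 100111010000101
→ & → 100101000000000 = 18944
0x582A = 101100000101010
→ | → 101101000101010 = 23082

23082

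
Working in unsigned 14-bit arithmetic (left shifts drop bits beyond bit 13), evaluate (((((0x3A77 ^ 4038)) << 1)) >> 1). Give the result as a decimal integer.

0x3A77 = 11101001110111
4038 = 00111111000110
→ ^ → 11010110110001 = 13745
→ << 1 (mod 2^14) → 10101101100010 = 11106
→ >> 1 → 01010110110001 = 5553

5553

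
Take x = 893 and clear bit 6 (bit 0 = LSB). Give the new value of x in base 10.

829

x = 001101111101
bit 6 is currently 1; clear it via x & ~(1 << 6) = x & ~64
→ 001100111101 = 829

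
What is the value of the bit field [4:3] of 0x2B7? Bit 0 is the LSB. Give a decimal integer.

2

v = 1010110111
Shift right by 3: 1010110
Mask low 2 bits: 10 = 2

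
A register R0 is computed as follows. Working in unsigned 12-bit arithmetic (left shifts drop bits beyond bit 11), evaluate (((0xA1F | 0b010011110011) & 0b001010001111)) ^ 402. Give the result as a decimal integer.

797

0xA1F = 101000011111
0b010011110011 = 010011110011
→ | → 111011111111 = 3839
0b001010001111 = 001010001111
→ & → 001010001111 = 655
402 = 000110010010
→ ^ → 001100011101 = 797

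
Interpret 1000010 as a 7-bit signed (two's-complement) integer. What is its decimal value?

pattern = 1000010 (MSB is 1 ⇒ negative)
Invert: 0111101, add 1 → 0111110 = 62, so the value is -62.
(Equivalently: 66 - 2^7 = 66 - 128 = -62.)

-62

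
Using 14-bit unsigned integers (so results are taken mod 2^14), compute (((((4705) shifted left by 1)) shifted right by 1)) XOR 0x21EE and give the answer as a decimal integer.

4705 = 01001001100001
→ shifted left by 1 (mod 2^14) → 10010011000010 = 9410
→ shifted right by 1 → 01001001100001 = 4705
0x21EE = 10000111101110
→ XOR → 11001110001111 = 13199

13199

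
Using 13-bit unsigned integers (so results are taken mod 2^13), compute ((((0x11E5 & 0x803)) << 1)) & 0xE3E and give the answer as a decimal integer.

2

0x11E5 = 1000111100101
0x803 = 0100000000011
→ & → 0000000000001 = 1
→ << 1 (mod 2^13) → 0000000000010 = 2
0xE3E = 0111000111110
→ & → 0000000000010 = 2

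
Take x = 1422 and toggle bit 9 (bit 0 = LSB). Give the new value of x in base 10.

1934

x = 00010110001110
bit 9 is currently 0; toggle it via x ^ (1 << 9) = x ^ 512
→ 00011110001110 = 1934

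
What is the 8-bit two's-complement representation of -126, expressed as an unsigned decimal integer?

130

126 in 8 bits: 01111110
Invert: 10000001
Add 1:  10000010 = 130
(Check: 2^8 - 126 = 256 - 126 = 130.)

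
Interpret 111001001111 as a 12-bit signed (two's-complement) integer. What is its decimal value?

pattern = 111001001111 (MSB is 1 ⇒ negative)
Invert: 000110110000, add 1 → 000110110001 = 433, so the value is -433.
(Equivalently: 3663 - 2^12 = 3663 - 4096 = -433.)

-433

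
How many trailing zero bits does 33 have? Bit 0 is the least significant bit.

33 = 100001
Trailing zeros: 0, so the lowest set bit is bit 0 (value 1).

0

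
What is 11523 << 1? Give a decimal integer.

23046

11523 = 010110100000011
shift left by 1 → 101101000000110 = 23046
(equivalently, 11523 × 2^1 = 11523 × 2)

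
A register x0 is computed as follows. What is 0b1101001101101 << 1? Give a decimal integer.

x = 01101001101101
shift left by 1 → 11010011011010 = 13530
(equivalently, 6765 × 2^1 = 6765 × 2)

13530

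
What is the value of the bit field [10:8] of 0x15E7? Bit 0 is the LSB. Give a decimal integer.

5

v = 1010111100111
Shift right by 8: 10101
Mask low 3 bits: 101 = 5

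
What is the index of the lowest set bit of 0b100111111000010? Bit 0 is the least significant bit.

0b100111111000010 = 100111111000010
Trailing zeros: 1, so the lowest set bit is bit 1 (value 2).

1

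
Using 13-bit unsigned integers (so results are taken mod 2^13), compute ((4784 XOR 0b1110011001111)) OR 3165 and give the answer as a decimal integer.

3711

4784 = 1001010110000
0b1110011001111 = 1110011001111
→ XOR → 0111001111111 = 3711
3165 = 0110001011101
→ OR → 0111001111111 = 3711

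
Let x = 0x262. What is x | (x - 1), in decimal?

x = 1001100010 = 610
x - 1 = 1001100001
OR    = 1001100011 = 611
(x | (x - 1) sets all bits below the lowest set bit.)

611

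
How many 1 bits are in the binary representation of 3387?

8

3387 = 110100111011
Count the 1s: 1 + 1 + 1 + 1 + 1 + 1 + 1 + 1 = 8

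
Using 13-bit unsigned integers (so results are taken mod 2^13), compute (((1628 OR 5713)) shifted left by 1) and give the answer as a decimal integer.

3258

1628 = 0011001011100
5713 = 1011001010001
→ OR → 1011001011101 = 5725
→ shifted left by 1 (mod 2^13) → 0110010111010 = 3258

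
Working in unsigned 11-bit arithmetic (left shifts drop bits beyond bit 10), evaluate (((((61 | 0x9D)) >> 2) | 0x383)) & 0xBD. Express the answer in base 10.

173

61 = 00000111101
0x9D = 00010011101
→ | → 00010111101 = 189
→ >> 2 → 00000101111 = 47
0x383 = 01110000011
→ | → 01110101111 = 943
0xBD = 00010111101
→ & → 00010101101 = 173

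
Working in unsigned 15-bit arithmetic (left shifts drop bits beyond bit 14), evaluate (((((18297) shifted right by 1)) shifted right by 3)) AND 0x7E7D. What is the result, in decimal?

1141

18297 = 100011101111001
→ shifted right by 1 → 010001110111100 = 9148
→ shifted right by 3 → 000010001110111 = 1143
0x7E7D = 111111001111101
→ AND → 000010001110101 = 1141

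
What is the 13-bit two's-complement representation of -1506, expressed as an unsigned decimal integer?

6686

1506 in 13 bits: 0010111100010
Invert: 1101000011101
Add 1:  1101000011110 = 6686
(Check: 2^13 - 1506 = 8192 - 1506 = 6686.)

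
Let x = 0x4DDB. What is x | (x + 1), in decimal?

x = 100110111011011 = 19931
x + 1 = 100110111011100
OR    = 100110111011111 = 19935
(x | (x + 1) sets the lowest cleared bit.)

19935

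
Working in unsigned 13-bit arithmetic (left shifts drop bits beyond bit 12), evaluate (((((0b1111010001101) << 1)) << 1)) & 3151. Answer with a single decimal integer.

0b1111010001101 = 1111010001101
→ << 1 (mod 2^13) → 1110100011010 = 7450
→ << 1 (mod 2^13) → 1101000110100 = 6708
3151 = 0110001001111
→ & → 0100000000100 = 2052

2052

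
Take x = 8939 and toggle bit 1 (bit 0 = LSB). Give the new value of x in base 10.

x = 010001011101011
bit 1 is currently 1; toggle it via x ^ (1 << 1) = x ^ 2
→ 010001011101001 = 8937

8937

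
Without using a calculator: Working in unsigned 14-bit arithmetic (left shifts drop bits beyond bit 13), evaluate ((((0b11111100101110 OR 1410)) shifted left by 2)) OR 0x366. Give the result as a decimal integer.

0b11111100101110 = 11111100101110
1410 = 00010110000010
→ OR → 11111110101110 = 16302
→ shifted left by 2 (mod 2^14) → 11111010111000 = 16056
0x366 = 00001101100110
→ OR → 11111111111110 = 16382

16382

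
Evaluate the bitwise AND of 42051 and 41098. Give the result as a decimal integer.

40962

42051 = 1010010001000011
41098 = 1010000010001010
AND → 1010000000000010 = 40962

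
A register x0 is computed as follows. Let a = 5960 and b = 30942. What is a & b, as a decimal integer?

4168

5960 = 001011101001000
30942 = 111100011011110
AND → 001000001001000 = 4168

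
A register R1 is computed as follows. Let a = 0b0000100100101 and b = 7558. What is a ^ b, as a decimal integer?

a = 0000100100101
7558 = 1110110000110
XOR → 1110010100011 = 7331

7331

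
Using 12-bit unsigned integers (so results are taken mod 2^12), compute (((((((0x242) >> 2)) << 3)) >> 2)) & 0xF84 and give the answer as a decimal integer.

256

0x242 = 001001000010
→ >> 2 → 000010010000 = 144
→ << 3 (mod 2^12) → 010010000000 = 1152
→ >> 2 → 000100100000 = 288
0xF84 = 111110000100
→ & → 000100000000 = 256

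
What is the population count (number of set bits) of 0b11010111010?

7

n = 11010111010
Count the 1s: 1 + 1 + 1 + 1 + 1 + 1 + 1 = 7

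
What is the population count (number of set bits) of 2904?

6

2904 = 101101011000
Count the 1s: 1 + 1 + 1 + 1 + 1 + 1 = 6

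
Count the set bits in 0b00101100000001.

n = 101100000001
Count the 1s: 1 + 1 + 1 + 1 = 4

4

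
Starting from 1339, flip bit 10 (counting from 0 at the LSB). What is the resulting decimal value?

315

x = 10100111011
bit 10 is currently 1; toggle it via x ^ (1 << 10) = x ^ 1024
→ 00100111011 = 315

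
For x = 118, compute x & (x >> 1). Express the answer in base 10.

50

x = 1110110 = 118
x>>1 = 0111011
AND  = 0110010 = 50
(x & (x >> 1) has a 1 wherever x has two consecutive 1 bits.)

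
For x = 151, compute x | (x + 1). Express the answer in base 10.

159

x = 10010111 = 151
x + 1 = 10011000
OR    = 10011111 = 159
(x | (x + 1) sets the lowest cleared bit.)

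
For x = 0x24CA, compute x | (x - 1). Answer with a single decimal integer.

x = 10010011001010 = 9418
x - 1 = 10010011001001
OR    = 10010011001011 = 9419
(x | (x - 1) sets all bits below the lowest set bit.)

9419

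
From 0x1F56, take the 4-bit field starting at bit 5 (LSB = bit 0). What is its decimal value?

10

v = 0001111101010110
Shift right by 5: 00011111010
Mask low 4 bits: 1010 = 10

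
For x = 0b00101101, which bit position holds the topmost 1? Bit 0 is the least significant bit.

5

0b00101101 = 101101
The topmost 1 is at position 5 (since 2^5 = 32 ≤ 45 < 64).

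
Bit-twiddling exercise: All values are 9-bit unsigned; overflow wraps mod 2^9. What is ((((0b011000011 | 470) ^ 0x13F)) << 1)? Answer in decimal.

464

0b011000011 = 011000011
470 = 111010110
→ | → 111010111 = 471
0x13F = 100111111
→ ^ → 011101000 = 232
→ << 1 (mod 2^9) → 111010000 = 464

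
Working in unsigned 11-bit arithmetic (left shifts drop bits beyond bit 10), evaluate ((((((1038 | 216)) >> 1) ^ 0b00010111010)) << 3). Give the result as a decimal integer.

1704

1038 = 10000001110
216 = 00011011000
→ | → 10011011110 = 1246
→ >> 1 → 01001101111 = 623
0b00010111010 = 00010111010
→ ^ → 01011010101 = 725
→ << 3 (mod 2^11) → 11010101000 = 1704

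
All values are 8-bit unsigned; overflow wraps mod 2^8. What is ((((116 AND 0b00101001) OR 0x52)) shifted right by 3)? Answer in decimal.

14

116 = 01110100
0b00101001 = 00101001
→ AND → 00100000 = 32
0x52 = 01010010
→ OR → 01110010 = 114
→ shifted right by 3 → 00001110 = 14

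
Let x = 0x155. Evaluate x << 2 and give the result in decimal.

0x155 = 00101010101
shift left by 2 → 10101010100 = 1364
(equivalently, 341 × 2^2 = 341 × 4)

1364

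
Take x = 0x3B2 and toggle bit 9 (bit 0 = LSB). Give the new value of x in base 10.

x = 001110110010
bit 9 is currently 1; toggle it via x ^ (1 << 9) = x ^ 512
→ 000110110010 = 434

434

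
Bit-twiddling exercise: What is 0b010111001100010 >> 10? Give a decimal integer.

x = 10111001100010
shift right by 10 → 00000000001011 = 11
(equivalently, floor(11874 / 1024))

11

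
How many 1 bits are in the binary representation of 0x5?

2

0x5 = 101
Count the 1s: 1 + 1 = 2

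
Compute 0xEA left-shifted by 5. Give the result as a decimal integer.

7488

0xEA = 0000011101010
shift left by 5 → 1110101000000 = 7488
(equivalently, 234 × 2^5 = 234 × 32)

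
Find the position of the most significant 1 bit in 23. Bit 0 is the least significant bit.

23 = 10111
The topmost 1 is at position 4 (since 2^4 = 16 ≤ 23 < 32).

4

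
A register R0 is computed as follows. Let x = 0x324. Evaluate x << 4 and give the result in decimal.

0x324 = 00001100100100
shift left by 4 → 11001001000000 = 12864
(equivalently, 804 × 2^4 = 804 × 16)

12864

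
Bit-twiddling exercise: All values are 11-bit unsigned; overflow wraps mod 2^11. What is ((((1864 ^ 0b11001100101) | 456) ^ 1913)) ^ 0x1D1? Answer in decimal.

1861

1864 = 11101001000
0b11001100101 = 11001100101
→ ^ → 00100101101 = 301
456 = 00111001000
→ | → 00111101101 = 493
1913 = 11101111001
→ ^ → 11010010100 = 1684
0x1D1 = 00111010001
→ ^ → 11101000101 = 1861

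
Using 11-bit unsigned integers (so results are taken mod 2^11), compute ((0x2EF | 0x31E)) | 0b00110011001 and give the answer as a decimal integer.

0x2EF = 01011101111
0x31E = 01100011110
→ | → 01111111111 = 1023
0b00110011001 = 00110011001
→ | → 01111111111 = 1023

1023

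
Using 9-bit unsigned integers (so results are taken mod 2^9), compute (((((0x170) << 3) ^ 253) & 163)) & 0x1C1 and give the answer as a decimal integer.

1

0x170 = 101110000
→ << 3 (mod 2^9) → 110000000 = 384
253 = 011111101
→ ^ → 101111101 = 381
163 = 010100011
→ & → 000100001 = 33
0x1C1 = 111000001
→ & → 000000001 = 1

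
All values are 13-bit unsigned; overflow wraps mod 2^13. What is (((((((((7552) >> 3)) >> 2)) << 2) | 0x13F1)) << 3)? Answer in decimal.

7552 = 1110110000000
→ >> 3 → 0001110110000 = 944
→ >> 2 → 0000011101100 = 236
→ << 2 (mod 2^13) → 0001110110000 = 944
0x13F1 = 1001111110001
→ | → 1001111110001 = 5105
→ << 3 (mod 2^13) → 1111110001000 = 8072

8072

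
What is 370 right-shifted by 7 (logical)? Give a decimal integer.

370 = 101110010
shift right by 7 → 000000010 = 2
(equivalently, floor(370 / 128))

2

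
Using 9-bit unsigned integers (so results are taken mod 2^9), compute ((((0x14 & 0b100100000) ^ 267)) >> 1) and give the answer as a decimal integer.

133

0x14 = 000010100
0b100100000 = 100100000
→ & → 000000000 = 0
267 = 100001011
→ ^ → 100001011 = 267
→ >> 1 → 010000101 = 133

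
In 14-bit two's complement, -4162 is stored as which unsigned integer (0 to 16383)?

12222

4162 in 14 bits: 01000001000010
Invert: 10111110111101
Add 1:  10111110111110 = 12222
(Check: 2^14 - 4162 = 16384 - 4162 = 12222.)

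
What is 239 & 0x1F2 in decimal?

239 = 011101111
0x1F2 = 111110010
AND → 011100010 = 226

226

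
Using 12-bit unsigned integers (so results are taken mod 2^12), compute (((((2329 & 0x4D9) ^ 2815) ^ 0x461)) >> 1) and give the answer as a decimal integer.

2329 = 100100011001
0x4D9 = 010011011001
→ & → 000000011001 = 25
2815 = 101011111111
→ ^ → 101011100110 = 2790
0x461 = 010001100001
→ ^ → 111010000111 = 3719
→ >> 1 → 011101000011 = 1859

1859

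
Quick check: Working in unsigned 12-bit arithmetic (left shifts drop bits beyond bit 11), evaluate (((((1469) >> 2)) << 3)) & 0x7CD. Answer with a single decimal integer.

840

1469 = 010110111101
→ >> 2 → 000101101111 = 367
→ << 3 (mod 2^12) → 101101111000 = 2936
0x7CD = 011111001101
→ & → 001101001000 = 840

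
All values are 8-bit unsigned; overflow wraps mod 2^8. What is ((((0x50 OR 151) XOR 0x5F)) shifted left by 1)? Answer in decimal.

0x50 = 01010000
151 = 10010111
→ OR → 11010111 = 215
0x5F = 01011111
→ XOR → 10001000 = 136
→ shifted left by 1 (mod 2^8) → 00010000 = 16

16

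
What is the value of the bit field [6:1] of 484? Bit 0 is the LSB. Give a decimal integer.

v = 111100100
Shift right by 1: 11110010
Mask low 6 bits: 110010 = 50

50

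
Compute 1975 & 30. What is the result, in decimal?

1975 = 11110110111
30 = 00000011110
AND → 00000010110 = 22

22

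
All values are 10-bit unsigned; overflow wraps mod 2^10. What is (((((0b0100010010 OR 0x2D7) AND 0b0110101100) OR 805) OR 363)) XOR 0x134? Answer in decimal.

731

0b0100010010 = 0100010010
0x2D7 = 1011010111
→ OR → 1111010111 = 983
0b0110101100 = 0110101100
→ AND → 0110000100 = 388
805 = 1100100101
→ OR → 1110100101 = 933
363 = 0101101011
→ OR → 1111101111 = 1007
0x134 = 0100110100
→ XOR → 1011011011 = 731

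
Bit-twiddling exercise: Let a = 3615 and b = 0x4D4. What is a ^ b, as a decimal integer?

3615 = 111000011111
0x4D4 = 010011010100
XOR → 101011001011 = 2763

2763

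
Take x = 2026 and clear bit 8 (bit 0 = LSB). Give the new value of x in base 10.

x = 0011111101010
bit 8 is currently 1; clear it via x & ~(1 << 8) = x & ~256
→ 0011011101010 = 1770

1770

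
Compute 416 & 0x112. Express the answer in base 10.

416 = 110100000
0x112 = 100010010
AND → 100000000 = 256

256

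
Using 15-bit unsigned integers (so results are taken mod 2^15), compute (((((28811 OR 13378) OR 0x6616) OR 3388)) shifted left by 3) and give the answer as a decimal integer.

28811 = 111000010001011
13378 = 011010001000010
→ OR → 111010011001011 = 29899
0x6616 = 110011000010110
→ OR → 111011011011111 = 30431
3388 = 000110100111100
→ OR → 111111111111111 = 32767
→ shifted left by 3 (mod 2^15) → 111111111111000 = 32760

32760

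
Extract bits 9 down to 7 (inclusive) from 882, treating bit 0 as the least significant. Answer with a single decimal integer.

v = 001101110010
Shift right by 7: 00110
Mask low 3 bits: 110 = 6

6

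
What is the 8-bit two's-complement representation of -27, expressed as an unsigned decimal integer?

27 in 8 bits: 00011011
Invert: 11100100
Add 1:  11100101 = 229
(Check: 2^8 - 27 = 256 - 27 = 229.)

229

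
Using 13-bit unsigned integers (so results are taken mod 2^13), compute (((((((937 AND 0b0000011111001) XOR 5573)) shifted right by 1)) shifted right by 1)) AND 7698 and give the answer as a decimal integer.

937 = 0001110101001
0b0000011111001 = 0000011111001
→ AND → 0000010101001 = 169
5573 = 1010111000101
→ XOR → 1010101101100 = 5484
→ shifted right by 1 → 0101010110110 = 2742
→ shifted right by 1 → 0010101011011 = 1371
7698 = 1111000010010
→ AND → 0010000010010 = 1042

1042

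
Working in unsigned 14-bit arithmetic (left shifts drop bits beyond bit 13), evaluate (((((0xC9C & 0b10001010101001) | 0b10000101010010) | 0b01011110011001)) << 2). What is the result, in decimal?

0xC9C = 00110010011100
0b10001010101001 = 10001010101001
→ & → 00000010001000 = 136
0b10000101010010 = 10000101010010
→ | → 10000111011010 = 8666
0b01011110011001 = 01011110011001
→ | → 11011111011011 = 14299
→ << 2 (mod 2^14) → 01111101101100 = 8044

8044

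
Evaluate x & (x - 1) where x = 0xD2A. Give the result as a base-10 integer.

3368

x = 110100101010 = 3370
x - 1 = 110100101001
AND   = 110100101000 = 3368
(x & (x - 1) clears the lowest set bit of x.)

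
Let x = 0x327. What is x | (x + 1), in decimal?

815

x = 1100100111 = 807
x + 1 = 1100101000
OR    = 1100101111 = 815
(x | (x + 1) sets the lowest cleared bit.)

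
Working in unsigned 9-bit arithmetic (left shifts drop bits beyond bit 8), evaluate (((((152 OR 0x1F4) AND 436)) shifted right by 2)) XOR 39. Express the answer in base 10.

74

152 = 010011000
0x1F4 = 111110100
→ OR → 111111100 = 508
436 = 110110100
→ AND → 110110100 = 436
→ shifted right by 2 → 001101101 = 109
39 = 000100111
→ XOR → 001001010 = 74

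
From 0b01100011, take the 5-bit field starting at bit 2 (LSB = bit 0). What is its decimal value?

24

v = 01100011
Shift right by 2: 011000
Mask low 5 bits: 11000 = 24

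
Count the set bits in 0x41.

2

0x41 = 1000001
Count the 1s: 1 + 1 = 2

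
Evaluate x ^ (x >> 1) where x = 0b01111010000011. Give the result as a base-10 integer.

x = 1111010000011 = 7811
x>>1 = 0111101000001
XOR  = 1000111000010 = 4546
(x ^ (x >> 1) gives the standard binary-reflected Gray code of x.)

4546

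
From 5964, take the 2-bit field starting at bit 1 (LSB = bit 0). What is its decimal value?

v = 1011101001100
Shift right by 1: 101110100110
Mask low 2 bits: 10 = 2

2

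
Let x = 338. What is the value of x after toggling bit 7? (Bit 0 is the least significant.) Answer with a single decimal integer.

466

x = 0101010010
bit 7 is currently 0; toggle it via x ^ (1 << 7) = x ^ 128
→ 0111010010 = 466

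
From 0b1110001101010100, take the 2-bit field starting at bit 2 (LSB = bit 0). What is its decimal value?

v = 1110001101010100
Shift right by 2: 11100011010101
Mask low 2 bits: 01 = 1

1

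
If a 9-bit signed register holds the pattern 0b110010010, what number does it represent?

pattern = 110010010 (MSB is 1 ⇒ negative)
Invert: 001101101, add 1 → 001101110 = 110, so the value is -110.
(Equivalently: 402 - 2^9 = 402 - 512 = -110.)

-110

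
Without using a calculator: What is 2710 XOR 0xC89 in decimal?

1567

2710 = 101010010110
0xC89 = 110010001001
XOR → 011000011111 = 1567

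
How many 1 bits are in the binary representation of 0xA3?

0xA3 = 10100011
Count the 1s: 1 + 1 + 1 + 1 = 4

4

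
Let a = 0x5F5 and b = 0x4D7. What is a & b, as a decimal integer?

1237

0x5F5 = 10111110101
0x4D7 = 10011010111
AND → 10011010101 = 1237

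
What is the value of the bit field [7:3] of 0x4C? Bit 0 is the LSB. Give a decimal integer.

v = 01001100
Shift right by 3: 01001
Mask low 5 bits: 01001 = 9

9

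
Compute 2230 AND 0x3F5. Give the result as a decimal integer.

2230 = 100010110110
0x3F5 = 001111110101
AND → 000010110100 = 180

180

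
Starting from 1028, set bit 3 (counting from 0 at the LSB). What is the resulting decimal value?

1036

x = 010000000100
bit 3 is currently 0; set it via x | (1 << 3) = x | 8
→ 010000001100 = 1036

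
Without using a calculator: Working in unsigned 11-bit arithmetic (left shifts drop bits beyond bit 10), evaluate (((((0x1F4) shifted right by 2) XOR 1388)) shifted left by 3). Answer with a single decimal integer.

136

0x1F4 = 00111110100
→ shifted right by 2 → 00001111101 = 125
1388 = 10101101100
→ XOR → 10100010001 = 1297
→ shifted left by 3 (mod 2^11) → 00010001000 = 136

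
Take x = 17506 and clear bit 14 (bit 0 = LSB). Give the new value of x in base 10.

x = 0100010001100010
bit 14 is currently 1; clear it via x & ~(1 << 14) = x & ~16384
→ 0000010001100010 = 1122

1122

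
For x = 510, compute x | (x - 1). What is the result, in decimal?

511

x = 111111110 = 510
x - 1 = 111111101
OR    = 111111111 = 511
(x | (x - 1) sets all bits below the lowest set bit.)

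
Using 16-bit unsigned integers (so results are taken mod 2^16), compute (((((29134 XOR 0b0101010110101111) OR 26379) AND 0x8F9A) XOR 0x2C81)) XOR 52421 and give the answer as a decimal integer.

29134 = 0111000111001110
0b0101010110101111 = 0101010110101111
→ XOR → 0010010001100001 = 9313
26379 = 0110011100001011
→ OR → 0110011101101011 = 26475
0x8F9A = 1000111110011010
→ AND → 0000011100001010 = 1802
0x2C81 = 0010110010000001
→ XOR → 0010101110001011 = 11147
52421 = 1100110011000101
→ XOR → 1110011101001110 = 59214

59214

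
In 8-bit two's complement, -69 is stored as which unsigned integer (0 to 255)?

187

69 in 8 bits: 01000101
Invert: 10111010
Add 1:  10111011 = 187
(Check: 2^8 - 69 = 256 - 69 = 187.)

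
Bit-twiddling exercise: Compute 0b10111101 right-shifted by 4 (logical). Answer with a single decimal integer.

11

x = 10111101
shift right by 4 → 00001011 = 11
(equivalently, floor(189 / 16))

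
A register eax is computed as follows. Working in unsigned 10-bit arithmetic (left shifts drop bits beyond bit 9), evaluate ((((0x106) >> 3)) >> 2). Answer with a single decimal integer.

0x106 = 0100000110
→ >> 3 → 0000100000 = 32
→ >> 2 → 0000001000 = 8

8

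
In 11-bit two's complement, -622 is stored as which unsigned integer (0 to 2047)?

1426

622 in 11 bits: 01001101110
Invert: 10110010001
Add 1:  10110010010 = 1426
(Check: 2^11 - 622 = 2048 - 622 = 1426.)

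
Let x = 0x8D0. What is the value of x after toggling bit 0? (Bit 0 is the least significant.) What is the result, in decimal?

x = 0100011010000
bit 0 is currently 0; toggle it via x ^ (1 << 0) = x ^ 1
→ 0100011010001 = 2257

2257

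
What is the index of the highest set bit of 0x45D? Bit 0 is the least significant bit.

0x45D = 10001011101
The topmost 1 is at position 10 (since 2^10 = 1024 ≤ 1117 < 2048).

10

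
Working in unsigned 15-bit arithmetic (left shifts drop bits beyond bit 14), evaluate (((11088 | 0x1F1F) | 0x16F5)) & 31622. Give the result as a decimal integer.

15238

11088 = 010101101010000
0x1F1F = 001111100011111
→ | → 011111101011111 = 16223
0x16F5 = 001011011110101
→ | → 011111111111111 = 16383
31622 = 111101110000110
→ & → 011101110000110 = 15238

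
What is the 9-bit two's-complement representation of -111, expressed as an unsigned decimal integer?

401

111 in 9 bits: 001101111
Invert: 110010000
Add 1:  110010001 = 401
(Check: 2^9 - 111 = 512 - 111 = 401.)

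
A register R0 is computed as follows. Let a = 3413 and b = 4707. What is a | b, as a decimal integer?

8055

3413 = 0110101010101
4707 = 1001001100011
 OR → 1111101110111 = 8055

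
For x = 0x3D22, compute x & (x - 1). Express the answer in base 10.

15648

x = 11110100100010 = 15650
x - 1 = 11110100100001
AND   = 11110100100000 = 15648
(x & (x - 1) clears the lowest set bit of x.)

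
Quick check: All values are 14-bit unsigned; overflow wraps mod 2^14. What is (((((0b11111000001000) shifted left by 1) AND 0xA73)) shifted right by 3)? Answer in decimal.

0b11111000001000 = 11111000001000
→ shifted left by 1 (mod 2^14) → 11110000010000 = 15376
0xA73 = 00101001110011
→ AND → 00100000010000 = 2064
→ shifted right by 3 → 00000100000010 = 258

258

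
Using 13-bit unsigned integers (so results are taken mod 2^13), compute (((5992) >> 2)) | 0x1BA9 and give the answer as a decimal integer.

5992 = 1011101101000
→ >> 2 → 0010111011010 = 1498
0x1BA9 = 1101110101001
→ | → 1111111111011 = 8187

8187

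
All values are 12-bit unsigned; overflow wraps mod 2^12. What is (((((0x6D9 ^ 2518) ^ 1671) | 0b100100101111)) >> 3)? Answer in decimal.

0x6D9 = 011011011001
2518 = 100111010110
→ ^ → 111100001111 = 3855
1671 = 011010000111
→ ^ → 100110001000 = 2440
0b100100101111 = 100100101111
→ | → 100110101111 = 2479
→ >> 3 → 000100110101 = 309

309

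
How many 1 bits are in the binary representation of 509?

509 = 111111101
Count the 1s: 1 + 1 + 1 + 1 + 1 + 1 + 1 + 1 = 8

8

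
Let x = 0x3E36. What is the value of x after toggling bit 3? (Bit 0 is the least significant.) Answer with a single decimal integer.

x = 11111000110110
bit 3 is currently 0; toggle it via x ^ (1 << 3) = x ^ 8
→ 11111000111110 = 15934

15934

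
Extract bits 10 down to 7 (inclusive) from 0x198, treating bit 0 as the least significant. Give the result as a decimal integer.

v = 00110011000
Shift right by 7: 0011
Mask low 4 bits: 0011 = 3

3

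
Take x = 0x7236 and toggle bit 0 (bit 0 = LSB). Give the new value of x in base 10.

x = 111001000110110
bit 0 is currently 0; toggle it via x ^ (1 << 0) = x ^ 1
→ 111001000110111 = 29239

29239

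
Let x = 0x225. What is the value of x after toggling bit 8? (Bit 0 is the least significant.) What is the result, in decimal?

x = 1000100101
bit 8 is currently 0; toggle it via x ^ (1 << 8) = x ^ 256
→ 1100100101 = 805

805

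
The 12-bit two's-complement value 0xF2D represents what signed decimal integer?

-211

pattern = 111100101101 (MSB is 1 ⇒ negative)
Invert: 000011010010, add 1 → 000011010011 = 211, so the value is -211.
(Equivalently: 3885 - 2^12 = 3885 - 4096 = -211.)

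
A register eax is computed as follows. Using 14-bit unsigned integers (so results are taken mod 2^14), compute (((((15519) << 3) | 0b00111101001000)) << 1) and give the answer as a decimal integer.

15519 = 11110010011111
→ << 3 (mod 2^14) → 10010011111000 = 9464
0b00111101001000 = 00111101001000
→ | → 10111111111000 = 12280
→ << 1 (mod 2^14) → 01111111110000 = 8176

8176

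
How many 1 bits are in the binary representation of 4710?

4710 = 1001001100110
Count the 1s: 1 + 1 + 1 + 1 + 1 + 1 = 6

6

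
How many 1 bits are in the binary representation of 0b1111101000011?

8

n = 1111101000011
Count the 1s: 1 + 1 + 1 + 1 + 1 + 1 + 1 + 1 = 8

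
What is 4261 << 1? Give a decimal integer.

4261 = 01000010100101
shift left by 1 → 10000101001010 = 8522
(equivalently, 4261 × 2^1 = 4261 × 2)

8522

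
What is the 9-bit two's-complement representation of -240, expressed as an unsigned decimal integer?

272

240 in 9 bits: 011110000
Invert: 100001111
Add 1:  100010000 = 272
(Check: 2^9 - 240 = 512 - 240 = 272.)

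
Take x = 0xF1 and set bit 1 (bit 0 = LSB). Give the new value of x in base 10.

x = 11110001
bit 1 is currently 0; set it via x | (1 << 1) = x | 2
→ 11110011 = 243

243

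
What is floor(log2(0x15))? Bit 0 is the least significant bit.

4

0x15 = 10101
The topmost 1 is at position 4 (since 2^4 = 16 ≤ 21 < 32).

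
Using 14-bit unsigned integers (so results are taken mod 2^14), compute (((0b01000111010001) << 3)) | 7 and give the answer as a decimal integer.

0b01000111010001 = 01000111010001
→ << 3 (mod 2^14) → 00111010001000 = 3720
7 = 00000000000111
→ | → 00111010001111 = 3727

3727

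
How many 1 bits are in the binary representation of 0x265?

5

0x265 = 1001100101
Count the 1s: 1 + 1 + 1 + 1 + 1 = 5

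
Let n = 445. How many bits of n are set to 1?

7

445 = 110111101
Count the 1s: 1 + 1 + 1 + 1 + 1 + 1 + 1 = 7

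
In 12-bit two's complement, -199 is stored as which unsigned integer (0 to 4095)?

199 in 12 bits: 000011000111
Invert: 111100111000
Add 1:  111100111001 = 3897
(Check: 2^12 - 199 = 4096 - 199 = 3897.)

3897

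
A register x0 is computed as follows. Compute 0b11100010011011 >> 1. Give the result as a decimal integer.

x = 11100010011011
shift right by 1 → 01110001001101 = 7245
(equivalently, floor(14491 / 2))

7245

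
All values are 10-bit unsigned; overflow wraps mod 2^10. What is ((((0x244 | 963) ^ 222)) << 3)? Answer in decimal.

200

0x244 = 1001000100
963 = 1111000011
→ | → 1111000111 = 967
222 = 0011011110
→ ^ → 1100011001 = 793
→ << 3 (mod 2^10) → 0011001000 = 200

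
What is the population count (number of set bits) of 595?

5

595 = 1001010011
Count the 1s: 1 + 1 + 1 + 1 + 1 = 5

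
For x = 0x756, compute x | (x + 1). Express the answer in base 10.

x = 11101010110 = 1878
x + 1 = 11101010111
OR    = 11101010111 = 1879
(x | (x + 1) sets the lowest cleared bit.)

1879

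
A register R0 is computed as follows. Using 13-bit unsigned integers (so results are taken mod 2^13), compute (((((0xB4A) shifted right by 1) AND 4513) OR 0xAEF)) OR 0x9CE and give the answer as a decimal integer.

3055

0xB4A = 0101101001010
→ shifted right by 1 → 0010110100101 = 1445
4513 = 1000110100001
→ AND → 0000110100001 = 417
0xAEF = 0101011101111
→ OR → 0101111101111 = 3055
0x9CE = 0100111001110
→ OR → 0101111101111 = 3055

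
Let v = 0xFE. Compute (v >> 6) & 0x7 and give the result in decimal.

v = 0011111110
Shift right by 6: 0011
Mask low 3 bits: 011 = 3

3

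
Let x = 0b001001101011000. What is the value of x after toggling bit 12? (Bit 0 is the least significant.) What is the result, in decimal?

856

x = 001001101011000
bit 12 is currently 1; toggle it via x ^ (1 << 12) = x ^ 4096
→ 000001101011000 = 856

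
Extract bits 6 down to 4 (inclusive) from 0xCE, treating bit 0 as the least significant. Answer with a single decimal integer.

v = 00011001110
Shift right by 4: 0001100
Mask low 3 bits: 100 = 4

4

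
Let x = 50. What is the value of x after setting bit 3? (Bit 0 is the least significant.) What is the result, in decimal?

58

x = 00110010
bit 3 is currently 0; set it via x | (1 << 3) = x | 8
→ 00111010 = 58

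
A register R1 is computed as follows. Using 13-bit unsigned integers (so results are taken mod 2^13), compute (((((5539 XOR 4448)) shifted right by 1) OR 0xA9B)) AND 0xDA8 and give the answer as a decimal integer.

5539 = 1010110100011
4448 = 1000101100000
→ XOR → 0010011000011 = 1219
→ shifted right by 1 → 0001001100001 = 609
0xA9B = 0101010011011
→ OR → 0101011111011 = 2811
0xDA8 = 0110110101000
→ AND → 0100010101000 = 2216

2216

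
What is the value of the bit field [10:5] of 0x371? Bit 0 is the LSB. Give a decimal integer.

27

v = 01101110001
Shift right by 5: 011011
Mask low 6 bits: 011011 = 27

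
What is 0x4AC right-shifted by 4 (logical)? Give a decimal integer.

0x4AC = 10010101100
shift right by 4 → 00001001010 = 74
(equivalently, floor(1196 / 16))

74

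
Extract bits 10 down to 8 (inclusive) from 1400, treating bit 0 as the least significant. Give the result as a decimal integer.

v = 10101111000
Shift right by 8: 101
Mask low 3 bits: 101 = 5

5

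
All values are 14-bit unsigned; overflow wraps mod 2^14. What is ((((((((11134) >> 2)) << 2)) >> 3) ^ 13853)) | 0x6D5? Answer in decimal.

11134 = 10101101111110
→ >> 2 → 00101011011111 = 2783
→ << 2 (mod 2^14) → 10101101111100 = 11132
→ >> 3 → 00010101101111 = 1391
13853 = 11011000011101
→ ^ → 11001101110010 = 13170
0x6D5 = 00011011010101
→ | → 11011111110111 = 14327

14327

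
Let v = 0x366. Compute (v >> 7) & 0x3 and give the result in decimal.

v = 01101100110
Shift right by 7: 0110
Mask low 2 bits: 10 = 2

2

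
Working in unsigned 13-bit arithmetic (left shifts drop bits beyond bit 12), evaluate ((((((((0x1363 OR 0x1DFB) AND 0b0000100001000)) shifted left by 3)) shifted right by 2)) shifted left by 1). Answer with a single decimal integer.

1056

0x1363 = 1001101100011
0x1DFB = 1110111111011
→ OR → 1111111111011 = 8187
0b0000100001000 = 0000100001000
→ AND → 0000100001000 = 264
→ shifted left by 3 (mod 2^13) → 0100001000000 = 2112
→ shifted right by 2 → 0001000010000 = 528
→ shifted left by 1 (mod 2^13) → 0010000100000 = 1056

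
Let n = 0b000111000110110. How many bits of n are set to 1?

7

n = 111000110110
Count the 1s: 1 + 1 + 1 + 1 + 1 + 1 + 1 = 7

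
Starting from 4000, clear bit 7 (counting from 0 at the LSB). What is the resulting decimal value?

x = 111110100000
bit 7 is currently 1; clear it via x & ~(1 << 7) = x & ~128
→ 111100100000 = 3872

3872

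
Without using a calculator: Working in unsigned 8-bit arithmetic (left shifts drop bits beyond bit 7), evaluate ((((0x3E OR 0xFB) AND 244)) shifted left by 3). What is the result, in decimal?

160

0x3E = 00111110
0xFB = 11111011
→ OR → 11111111 = 255
244 = 11110100
→ AND → 11110100 = 244
→ shifted left by 3 (mod 2^8) → 10100000 = 160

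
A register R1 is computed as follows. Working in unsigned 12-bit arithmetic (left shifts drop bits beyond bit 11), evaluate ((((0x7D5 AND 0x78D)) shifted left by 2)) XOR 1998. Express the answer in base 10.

0x7D5 = 011111010101
0x78D = 011110001101
→ AND → 011110000101 = 1925
→ shifted left by 2 (mod 2^12) → 111000010100 = 3604
1998 = 011111001110
→ XOR → 100111011010 = 2522

2522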